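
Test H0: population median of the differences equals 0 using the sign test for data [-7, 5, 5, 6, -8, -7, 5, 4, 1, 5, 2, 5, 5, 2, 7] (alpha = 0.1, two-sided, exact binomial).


Step 1: Discard zero differences. Original n = 15; n_eff = number of nonzero differences = 15.
Nonzero differences (with sign): -7, +5, +5, +6, -8, -7, +5, +4, +1, +5, +2, +5, +5, +2, +7
Step 2: Count signs: positive = 12, negative = 3.
Step 3: Under H0: P(positive) = 0.5, so the number of positives S ~ Bin(15, 0.5).
Step 4: Two-sided exact p-value = sum of Bin(15,0.5) probabilities at or below the observed probability = 0.035156.
Step 5: alpha = 0.1. reject H0.

n_eff = 15, pos = 12, neg = 3, p = 0.035156, reject H0.


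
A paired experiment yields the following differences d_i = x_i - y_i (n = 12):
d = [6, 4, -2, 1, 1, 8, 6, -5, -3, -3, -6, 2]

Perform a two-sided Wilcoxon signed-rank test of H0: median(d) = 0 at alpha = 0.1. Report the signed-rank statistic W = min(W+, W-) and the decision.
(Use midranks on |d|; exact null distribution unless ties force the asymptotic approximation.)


Step 1: Drop any zero differences (none here) and take |d_i|.
|d| = [6, 4, 2, 1, 1, 8, 6, 5, 3, 3, 6, 2]
Step 2: Midrank |d_i| (ties get averaged ranks).
ranks: |6|->10, |4|->7, |2|->3.5, |1|->1.5, |1|->1.5, |8|->12, |6|->10, |5|->8, |3|->5.5, |3|->5.5, |6|->10, |2|->3.5
Step 3: Attach original signs; sum ranks with positive sign and with negative sign.
W+ = 10 + 7 + 1.5 + 1.5 + 12 + 10 + 3.5 = 45.5
W- = 3.5 + 8 + 5.5 + 5.5 + 10 = 32.5
(Check: W+ + W- = 78 should equal n(n+1)/2 = 78.)
Step 4: Test statistic W = min(W+, W-) = 32.5.
Step 5: Ties in |d|, so use the tie-corrected normal approximation.
        E[W] = n(n+1)/4 = 12*13/4 = 39.
        Tie groups: |d|=1 (t=2), |d|=2 (t=2), |d|=3 (t=2), |d|=6 (t=3); sum(t^3 - t) = 42.
        Var[W] = n(n+1)(2n+1)/24 - sum(t^3-t)/48 = 3900/24 - 42/48 = 161.625.
        z = (W - E[W]) / sqrt(Var[W]) = (32.5 - 39) / 12.7132 = -0.5113.
        Two-sided p = 2*Phi(z) = 0.609155.
Step 6: alpha = 0.1. fail to reject H0.

W+ = 45.5, W- = 32.5, W = min = 32.5, p = 0.609155, fail to reject H0.


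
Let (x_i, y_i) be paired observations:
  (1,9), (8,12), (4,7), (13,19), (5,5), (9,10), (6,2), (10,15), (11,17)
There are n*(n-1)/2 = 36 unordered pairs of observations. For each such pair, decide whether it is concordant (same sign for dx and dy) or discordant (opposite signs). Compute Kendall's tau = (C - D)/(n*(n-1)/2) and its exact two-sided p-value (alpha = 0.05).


Step 1: Enumerate the 36 unordered pairs (i,j) with i<j and classify each by sign(x_j-x_i) * sign(y_j-y_i).
  (1,2):dx=+7,dy=+3->C; (1,3):dx=+3,dy=-2->D; (1,4):dx=+12,dy=+10->C; (1,5):dx=+4,dy=-4->D
  (1,6):dx=+8,dy=+1->C; (1,7):dx=+5,dy=-7->D; (1,8):dx=+9,dy=+6->C; (1,9):dx=+10,dy=+8->C
  (2,3):dx=-4,dy=-5->C; (2,4):dx=+5,dy=+7->C; (2,5):dx=-3,dy=-7->C; (2,6):dx=+1,dy=-2->D
  (2,7):dx=-2,dy=-10->C; (2,8):dx=+2,dy=+3->C; (2,9):dx=+3,dy=+5->C; (3,4):dx=+9,dy=+12->C
  (3,5):dx=+1,dy=-2->D; (3,6):dx=+5,dy=+3->C; (3,7):dx=+2,dy=-5->D; (3,8):dx=+6,dy=+8->C
  (3,9):dx=+7,dy=+10->C; (4,5):dx=-8,dy=-14->C; (4,6):dx=-4,dy=-9->C; (4,7):dx=-7,dy=-17->C
  (4,8):dx=-3,dy=-4->C; (4,9):dx=-2,dy=-2->C; (5,6):dx=+4,dy=+5->C; (5,7):dx=+1,dy=-3->D
  (5,8):dx=+5,dy=+10->C; (5,9):dx=+6,dy=+12->C; (6,7):dx=-3,dy=-8->C; (6,8):dx=+1,dy=+5->C
  (6,9):dx=+2,dy=+7->C; (7,8):dx=+4,dy=+13->C; (7,9):dx=+5,dy=+15->C; (8,9):dx=+1,dy=+2->C
Step 2: C = 29, D = 7, total pairs = 36.
Step 3: tau = (C - D)/(n(n-1)/2) = (29 - 7)/36 = 0.611111.
Step 4: Exact two-sided p-value (enumerate n! = 362880 permutations of y under H0): p = 0.024741.
Step 5: alpha = 0.05. reject H0.

tau_b = 0.6111 (C=29, D=7), p = 0.024741, reject H0.


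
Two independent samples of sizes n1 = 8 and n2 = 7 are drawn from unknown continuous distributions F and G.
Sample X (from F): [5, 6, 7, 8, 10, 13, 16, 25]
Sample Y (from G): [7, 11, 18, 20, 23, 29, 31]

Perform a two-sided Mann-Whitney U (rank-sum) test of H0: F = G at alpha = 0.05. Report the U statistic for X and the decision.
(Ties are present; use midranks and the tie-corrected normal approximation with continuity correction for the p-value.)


Step 1: Combine and sort all 15 observations; assign midranks.
sorted (value, group): (5,X), (6,X), (7,X), (7,Y), (8,X), (10,X), (11,Y), (13,X), (16,X), (18,Y), (20,Y), (23,Y), (25,X), (29,Y), (31,Y)
ranks: 5->1, 6->2, 7->3.5, 7->3.5, 8->5, 10->6, 11->7, 13->8, 16->9, 18->10, 20->11, 23->12, 25->13, 29->14, 31->15
Step 2: Rank sum for X: R1 = 1 + 2 + 3.5 + 5 + 6 + 8 + 9 + 13 = 47.5.
Step 3: U_X = R1 - n1(n1+1)/2 = 47.5 - 8*9/2 = 47.5 - 36 = 11.5.
       U_Y = n1*n2 - U_X = 56 - 11.5 = 44.5.
Step 4: Ties are present, so use the tie-corrected normal approximation (with continuity correction) for the p-value.
Step 5: p-value = 0.063840; compare to alpha = 0.05. fail to reject H0.

U_X = 11.5, p = 0.063840, fail to reject H0 at alpha = 0.05.


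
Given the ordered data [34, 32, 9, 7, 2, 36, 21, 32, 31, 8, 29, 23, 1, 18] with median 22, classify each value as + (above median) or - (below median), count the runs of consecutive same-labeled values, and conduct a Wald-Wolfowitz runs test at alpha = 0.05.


Step 1: Compute median = 22; label A = above, B = below.
Labels in order: AABBBABAABAABB  (n_A = 7, n_B = 7)
Step 2: Count runs R = 8.
Step 3: Under H0 (random ordering), E[R] = 2*n_A*n_B/(n_A+n_B) + 1 = 2*7*7/14 + 1 = 8.0000.
        Var[R] = 2*n_A*n_B*(2*n_A*n_B - n_A - n_B) / ((n_A+n_B)^2 * (n_A+n_B-1)) = 8232/2548 = 3.2308.
        SD[R] = 1.7974.
Step 4: R = E[R], so z = 0 with no continuity correction.
Step 5: Two-sided p-value via normal approximation = 2*(1 - Phi(|z|)) = 1.000000.
Step 6: alpha = 0.05. fail to reject H0.

R = 8, z = 0.0000, p = 1.000000, fail to reject H0.


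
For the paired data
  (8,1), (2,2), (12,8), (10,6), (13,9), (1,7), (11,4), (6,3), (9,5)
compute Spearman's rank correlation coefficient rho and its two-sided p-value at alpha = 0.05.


Step 1: Rank x and y separately (midranks; no ties here).
rank(x): 8->4, 2->2, 12->8, 10->6, 13->9, 1->1, 11->7, 6->3, 9->5
rank(y): 1->1, 2->2, 8->8, 6->6, 9->9, 7->7, 4->4, 3->3, 5->5
Step 2: d_i = R_x(i) - R_y(i); compute d_i^2.
  (4-1)^2=9, (2-2)^2=0, (8-8)^2=0, (6-6)^2=0, (9-9)^2=0, (1-7)^2=36, (7-4)^2=9, (3-3)^2=0, (5-5)^2=0
sum(d^2) = 54.
Step 3: rho = 1 - 6*54 / (9*(9^2 - 1)) = 1 - 324/720 = 0.550000.
Step 4: Under H0, t = rho * sqrt((n-2)/(1-rho^2)) = 1.7424 ~ t(7).
Step 5: Two-sided p-value from the t-distribution with 7 df = 0.124977.
Step 6: alpha = 0.05. fail to reject H0.

rho = 0.5500, p = 0.124977, fail to reject H0 at alpha = 0.05.


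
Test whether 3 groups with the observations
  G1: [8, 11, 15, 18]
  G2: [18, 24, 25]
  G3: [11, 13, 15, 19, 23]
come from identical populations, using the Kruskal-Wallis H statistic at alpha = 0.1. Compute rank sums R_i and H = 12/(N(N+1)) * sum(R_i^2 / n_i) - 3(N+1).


Step 1: Combine all N = 12 observations and assign midranks.
sorted (value, group, rank): (8,G1,1), (11,G1,2.5), (11,G3,2.5), (13,G3,4), (15,G1,5.5), (15,G3,5.5), (18,G1,7.5), (18,G2,7.5), (19,G3,9), (23,G3,10), (24,G2,11), (25,G2,12)
Step 2: Sum ranks within each group.
R_1 = 16.5 (n_1 = 4)
R_2 = 30.5 (n_2 = 3)
R_3 = 31 (n_3 = 5)
Step 3: H = 12/(N(N+1)) * sum(R_i^2/n_i) - 3(N+1)
     = 12/(12*13) * (16.5^2/4 + 30.5^2/3 + 31^2/5) - 3*13
     = 0.076923 * 570.346 - 39
     = 4.872756.
Step 4: Ties present; correction factor C = 1 - 18/(12^3 - 12) = 0.989510. Corrected H = 4.872756 / 0.989510 = 4.924411.
Step 5: Under H0, H ~ chi^2(2); p-value = 0.085247.
Step 6: alpha = 0.1. reject H0.

H = 4.9244, df = 2, p = 0.085247, reject H0.


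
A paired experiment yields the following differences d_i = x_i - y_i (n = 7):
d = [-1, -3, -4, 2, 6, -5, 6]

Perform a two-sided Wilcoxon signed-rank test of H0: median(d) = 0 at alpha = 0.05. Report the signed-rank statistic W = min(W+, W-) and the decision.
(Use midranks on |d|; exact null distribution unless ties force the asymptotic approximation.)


Step 1: Drop any zero differences (none here) and take |d_i|.
|d| = [1, 3, 4, 2, 6, 5, 6]
Step 2: Midrank |d_i| (ties get averaged ranks).
ranks: |1|->1, |3|->3, |4|->4, |2|->2, |6|->6.5, |5|->5, |6|->6.5
Step 3: Attach original signs; sum ranks with positive sign and with negative sign.
W+ = 2 + 6.5 + 6.5 = 15
W- = 1 + 3 + 4 + 5 = 13
(Check: W+ + W- = 28 should equal n(n+1)/2 = 28.)
Step 4: Test statistic W = min(W+, W-) = 13.
Step 5: Ties in |d|, so use the tie-corrected normal approximation.
        E[W] = n(n+1)/4 = 7*8/4 = 14.
        Tie groups: |d|=6 (t=2); sum(t^3 - t) = 6.
        Var[W] = n(n+1)(2n+1)/24 - sum(t^3-t)/48 = 840/24 - 6/48 = 34.875.
        z = (W - E[W]) / sqrt(Var[W]) = (13 - 14) / 5.9055 = -0.1693.
        Two-sided p = 2*Phi(z) = 0.865534.
Step 6: alpha = 0.05. fail to reject H0.

W+ = 15, W- = 13, W = min = 13, p = 0.865534, fail to reject H0.


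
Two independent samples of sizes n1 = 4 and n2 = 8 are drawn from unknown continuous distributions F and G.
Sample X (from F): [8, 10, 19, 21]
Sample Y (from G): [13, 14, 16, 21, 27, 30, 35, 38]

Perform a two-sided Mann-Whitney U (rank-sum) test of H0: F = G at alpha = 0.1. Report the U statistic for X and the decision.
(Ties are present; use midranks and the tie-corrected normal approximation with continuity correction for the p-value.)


Step 1: Combine and sort all 12 observations; assign midranks.
sorted (value, group): (8,X), (10,X), (13,Y), (14,Y), (16,Y), (19,X), (21,X), (21,Y), (27,Y), (30,Y), (35,Y), (38,Y)
ranks: 8->1, 10->2, 13->3, 14->4, 16->5, 19->6, 21->7.5, 21->7.5, 27->9, 30->10, 35->11, 38->12
Step 2: Rank sum for X: R1 = 1 + 2 + 6 + 7.5 = 16.5.
Step 3: U_X = R1 - n1(n1+1)/2 = 16.5 - 4*5/2 = 16.5 - 10 = 6.5.
       U_Y = n1*n2 - U_X = 32 - 6.5 = 25.5.
Step 4: Ties are present, so use the tie-corrected normal approximation (with continuity correction) for the p-value.
Step 5: p-value = 0.125707; compare to alpha = 0.1. fail to reject H0.

U_X = 6.5, p = 0.125707, fail to reject H0 at alpha = 0.1.


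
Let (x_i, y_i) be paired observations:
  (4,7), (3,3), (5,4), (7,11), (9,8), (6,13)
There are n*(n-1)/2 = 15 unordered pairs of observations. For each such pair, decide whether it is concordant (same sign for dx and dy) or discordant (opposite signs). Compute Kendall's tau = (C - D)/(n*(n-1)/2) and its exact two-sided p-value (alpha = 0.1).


Step 1: Enumerate the 15 unordered pairs (i,j) with i<j and classify each by sign(x_j-x_i) * sign(y_j-y_i).
  (1,2):dx=-1,dy=-4->C; (1,3):dx=+1,dy=-3->D; (1,4):dx=+3,dy=+4->C; (1,5):dx=+5,dy=+1->C
  (1,6):dx=+2,dy=+6->C; (2,3):dx=+2,dy=+1->C; (2,4):dx=+4,dy=+8->C; (2,5):dx=+6,dy=+5->C
  (2,6):dx=+3,dy=+10->C; (3,4):dx=+2,dy=+7->C; (3,5):dx=+4,dy=+4->C; (3,6):dx=+1,dy=+9->C
  (4,5):dx=+2,dy=-3->D; (4,6):dx=-1,dy=+2->D; (5,6):dx=-3,dy=+5->D
Step 2: C = 11, D = 4, total pairs = 15.
Step 3: tau = (C - D)/(n(n-1)/2) = (11 - 4)/15 = 0.466667.
Step 4: Exact two-sided p-value (enumerate n! = 720 permutations of y under H0): p = 0.272222.
Step 5: alpha = 0.1. fail to reject H0.

tau_b = 0.4667 (C=11, D=4), p = 0.272222, fail to reject H0.


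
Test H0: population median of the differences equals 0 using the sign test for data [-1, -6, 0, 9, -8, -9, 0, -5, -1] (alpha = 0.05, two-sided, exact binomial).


Step 1: Discard zero differences. Original n = 9; n_eff = number of nonzero differences = 7.
Nonzero differences (with sign): -1, -6, +9, -8, -9, -5, -1
Step 2: Count signs: positive = 1, negative = 6.
Step 3: Under H0: P(positive) = 0.5, so the number of positives S ~ Bin(7, 0.5).
Step 4: Two-sided exact p-value = sum of Bin(7,0.5) probabilities at or below the observed probability = 0.125000.
Step 5: alpha = 0.05. fail to reject H0.

n_eff = 7, pos = 1, neg = 6, p = 0.125000, fail to reject H0.


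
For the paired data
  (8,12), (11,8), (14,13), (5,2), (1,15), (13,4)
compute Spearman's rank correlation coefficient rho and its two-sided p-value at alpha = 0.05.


Step 1: Rank x and y separately (midranks; no ties here).
rank(x): 8->3, 11->4, 14->6, 5->2, 1->1, 13->5
rank(y): 12->4, 8->3, 13->5, 2->1, 15->6, 4->2
Step 2: d_i = R_x(i) - R_y(i); compute d_i^2.
  (3-4)^2=1, (4-3)^2=1, (6-5)^2=1, (2-1)^2=1, (1-6)^2=25, (5-2)^2=9
sum(d^2) = 38.
Step 3: rho = 1 - 6*38 / (6*(6^2 - 1)) = 1 - 228/210 = -0.085714.
Step 4: Under H0, t = rho * sqrt((n-2)/(1-rho^2)) = -0.1721 ~ t(4).
Step 5: Two-sided p-value from the t-distribution with 4 df = 0.871743.
Step 6: alpha = 0.05. fail to reject H0.

rho = -0.0857, p = 0.871743, fail to reject H0 at alpha = 0.05.


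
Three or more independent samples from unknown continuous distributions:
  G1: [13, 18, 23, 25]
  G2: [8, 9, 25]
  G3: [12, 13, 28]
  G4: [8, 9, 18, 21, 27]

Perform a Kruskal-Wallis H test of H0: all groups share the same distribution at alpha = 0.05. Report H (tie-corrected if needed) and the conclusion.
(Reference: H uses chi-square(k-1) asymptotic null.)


Step 1: Combine all N = 15 observations and assign midranks.
sorted (value, group, rank): (8,G2,1.5), (8,G4,1.5), (9,G2,3.5), (9,G4,3.5), (12,G3,5), (13,G1,6.5), (13,G3,6.5), (18,G1,8.5), (18,G4,8.5), (21,G4,10), (23,G1,11), (25,G1,12.5), (25,G2,12.5), (27,G4,14), (28,G3,15)
Step 2: Sum ranks within each group.
R_1 = 38.5 (n_1 = 4)
R_2 = 17.5 (n_2 = 3)
R_3 = 26.5 (n_3 = 3)
R_4 = 37.5 (n_4 = 5)
Step 3: H = 12/(N(N+1)) * sum(R_i^2/n_i) - 3(N+1)
     = 12/(15*16) * (38.5^2/4 + 17.5^2/3 + 26.5^2/3 + 37.5^2/5) - 3*16
     = 0.050000 * 987.979 - 48
     = 1.398958.
Step 4: Ties present; correction factor C = 1 - 30/(15^3 - 15) = 0.991071. Corrected H = 1.398958 / 0.991071 = 1.411562.
Step 5: Under H0, H ~ chi^2(3); p-value = 0.702827.
Step 6: alpha = 0.05. fail to reject H0.

H = 1.4116, df = 3, p = 0.702827, fail to reject H0.


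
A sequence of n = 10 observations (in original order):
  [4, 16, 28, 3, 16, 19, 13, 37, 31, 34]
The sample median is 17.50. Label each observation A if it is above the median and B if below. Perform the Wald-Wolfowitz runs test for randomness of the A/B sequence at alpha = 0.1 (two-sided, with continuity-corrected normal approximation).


Step 1: Compute median = 17.50; label A = above, B = below.
Labels in order: BBABBABAAA  (n_A = 5, n_B = 5)
Step 2: Count runs R = 6.
Step 3: Under H0 (random ordering), E[R] = 2*n_A*n_B/(n_A+n_B) + 1 = 2*5*5/10 + 1 = 6.0000.
        Var[R] = 2*n_A*n_B*(2*n_A*n_B - n_A - n_B) / ((n_A+n_B)^2 * (n_A+n_B-1)) = 2000/900 = 2.2222.
        SD[R] = 1.4907.
Step 4: R = E[R], so z = 0 with no continuity correction.
Step 5: Two-sided p-value via normal approximation = 2*(1 - Phi(|z|)) = 1.000000.
Step 6: alpha = 0.1. fail to reject H0.

R = 6, z = 0.0000, p = 1.000000, fail to reject H0.


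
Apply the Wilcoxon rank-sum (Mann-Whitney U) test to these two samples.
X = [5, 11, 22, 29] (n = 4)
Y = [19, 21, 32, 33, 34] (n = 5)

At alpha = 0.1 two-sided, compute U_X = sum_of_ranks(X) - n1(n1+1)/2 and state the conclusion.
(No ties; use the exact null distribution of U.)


Step 1: Combine and sort all 9 observations; assign midranks.
sorted (value, group): (5,X), (11,X), (19,Y), (21,Y), (22,X), (29,X), (32,Y), (33,Y), (34,Y)
ranks: 5->1, 11->2, 19->3, 21->4, 22->5, 29->6, 32->7, 33->8, 34->9
Step 2: Rank sum for X: R1 = 1 + 2 + 5 + 6 = 14.
Step 3: U_X = R1 - n1(n1+1)/2 = 14 - 4*5/2 = 14 - 10 = 4.
       U_Y = n1*n2 - U_X = 20 - 4 = 16.
Step 4: No ties, so the exact null distribution of U (based on enumerating the C(9,4) = 126 equally likely rank assignments) gives the two-sided p-value.
Step 5: p-value = 0.190476; compare to alpha = 0.1. fail to reject H0.

U_X = 4, p = 0.190476, fail to reject H0 at alpha = 0.1.


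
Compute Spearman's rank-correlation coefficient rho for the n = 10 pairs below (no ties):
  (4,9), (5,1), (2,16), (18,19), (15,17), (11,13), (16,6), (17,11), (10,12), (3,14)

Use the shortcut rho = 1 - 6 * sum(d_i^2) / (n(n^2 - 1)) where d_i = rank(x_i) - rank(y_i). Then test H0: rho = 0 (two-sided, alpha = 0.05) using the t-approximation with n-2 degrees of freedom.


Step 1: Rank x and y separately (midranks; no ties here).
rank(x): 4->3, 5->4, 2->1, 18->10, 15->7, 11->6, 16->8, 17->9, 10->5, 3->2
rank(y): 9->3, 1->1, 16->8, 19->10, 17->9, 13->6, 6->2, 11->4, 12->5, 14->7
Step 2: d_i = R_x(i) - R_y(i); compute d_i^2.
  (3-3)^2=0, (4-1)^2=9, (1-8)^2=49, (10-10)^2=0, (7-9)^2=4, (6-6)^2=0, (8-2)^2=36, (9-4)^2=25, (5-5)^2=0, (2-7)^2=25
sum(d^2) = 148.
Step 3: rho = 1 - 6*148 / (10*(10^2 - 1)) = 1 - 888/990 = 0.103030.
Step 4: Under H0, t = rho * sqrt((n-2)/(1-rho^2)) = 0.2930 ~ t(8).
Step 5: Two-sided p-value from the t-distribution with 8 df = 0.776998.
Step 6: alpha = 0.05. fail to reject H0.

rho = 0.1030, p = 0.776998, fail to reject H0 at alpha = 0.05.


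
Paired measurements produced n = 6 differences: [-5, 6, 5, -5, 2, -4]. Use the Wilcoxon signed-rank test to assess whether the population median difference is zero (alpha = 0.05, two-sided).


Step 1: Drop any zero differences (none here) and take |d_i|.
|d| = [5, 6, 5, 5, 2, 4]
Step 2: Midrank |d_i| (ties get averaged ranks).
ranks: |5|->4, |6|->6, |5|->4, |5|->4, |2|->1, |4|->2
Step 3: Attach original signs; sum ranks with positive sign and with negative sign.
W+ = 6 + 4 + 1 = 11
W- = 4 + 4 + 2 = 10
(Check: W+ + W- = 21 should equal n(n+1)/2 = 21.)
Step 4: Test statistic W = min(W+, W-) = 10.
Step 5: Ties in |d|, so use the tie-corrected normal approximation.
        E[W] = n(n+1)/4 = 6*7/4 = 10.5.
        Tie groups: |d|=5 (t=3); sum(t^3 - t) = 24.
        Var[W] = n(n+1)(2n+1)/24 - sum(t^3-t)/48 = 546/24 - 24/48 = 22.25.
        z = (W - E[W]) / sqrt(Var[W]) = (10 - 10.5) / 4.7170 = -0.1060.
        Two-sided p = 2*Phi(z) = 0.915583.
Step 6: alpha = 0.05. fail to reject H0.

W+ = 11, W- = 10, W = min = 10, p = 0.915583, fail to reject H0.


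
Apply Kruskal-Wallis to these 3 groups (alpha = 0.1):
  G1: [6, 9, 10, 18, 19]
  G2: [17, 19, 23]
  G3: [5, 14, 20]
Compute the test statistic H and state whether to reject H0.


Step 1: Combine all N = 11 observations and assign midranks.
sorted (value, group, rank): (5,G3,1), (6,G1,2), (9,G1,3), (10,G1,4), (14,G3,5), (17,G2,6), (18,G1,7), (19,G1,8.5), (19,G2,8.5), (20,G3,10), (23,G2,11)
Step 2: Sum ranks within each group.
R_1 = 24.5 (n_1 = 5)
R_2 = 25.5 (n_2 = 3)
R_3 = 16 (n_3 = 3)
Step 3: H = 12/(N(N+1)) * sum(R_i^2/n_i) - 3(N+1)
     = 12/(11*12) * (24.5^2/5 + 25.5^2/3 + 16^2/3) - 3*12
     = 0.090909 * 422.133 - 36
     = 2.375758.
Step 4: Ties present; correction factor C = 1 - 6/(11^3 - 11) = 0.995455. Corrected H = 2.375758 / 0.995455 = 2.386606.
Step 5: Under H0, H ~ chi^2(2); p-value = 0.303218.
Step 6: alpha = 0.1. fail to reject H0.

H = 2.3866, df = 2, p = 0.303218, fail to reject H0.


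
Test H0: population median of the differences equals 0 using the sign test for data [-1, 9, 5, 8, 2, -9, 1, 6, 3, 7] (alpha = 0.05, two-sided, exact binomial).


Step 1: Discard zero differences. Original n = 10; n_eff = number of nonzero differences = 10.
Nonzero differences (with sign): -1, +9, +5, +8, +2, -9, +1, +6, +3, +7
Step 2: Count signs: positive = 8, negative = 2.
Step 3: Under H0: P(positive) = 0.5, so the number of positives S ~ Bin(10, 0.5).
Step 4: Two-sided exact p-value = sum of Bin(10,0.5) probabilities at or below the observed probability = 0.109375.
Step 5: alpha = 0.05. fail to reject H0.

n_eff = 10, pos = 8, neg = 2, p = 0.109375, fail to reject H0.


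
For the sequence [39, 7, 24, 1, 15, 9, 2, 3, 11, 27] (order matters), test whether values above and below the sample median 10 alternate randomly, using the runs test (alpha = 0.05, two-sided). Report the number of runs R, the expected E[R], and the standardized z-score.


Step 1: Compute median = 10; label A = above, B = below.
Labels in order: ABABABBBAA  (n_A = 5, n_B = 5)
Step 2: Count runs R = 7.
Step 3: Under H0 (random ordering), E[R] = 2*n_A*n_B/(n_A+n_B) + 1 = 2*5*5/10 + 1 = 6.0000.
        Var[R] = 2*n_A*n_B*(2*n_A*n_B - n_A - n_B) / ((n_A+n_B)^2 * (n_A+n_B-1)) = 2000/900 = 2.2222.
        SD[R] = 1.4907.
Step 4: Continuity-corrected z = (R - 0.5 - E[R]) / SD[R] = (7 - 0.5 - 6.0000) / 1.4907 = 0.3354.
Step 5: Two-sided p-value via normal approximation = 2*(1 - Phi(|z|)) = 0.737316.
Step 6: alpha = 0.05. fail to reject H0.

R = 7, z = 0.3354, p = 0.737316, fail to reject H0.


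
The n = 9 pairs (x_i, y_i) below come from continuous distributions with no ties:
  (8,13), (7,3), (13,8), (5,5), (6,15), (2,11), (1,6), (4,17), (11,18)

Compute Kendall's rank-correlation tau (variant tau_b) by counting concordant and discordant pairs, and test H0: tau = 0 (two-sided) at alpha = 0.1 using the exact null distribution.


Step 1: Enumerate the 36 unordered pairs (i,j) with i<j and classify each by sign(x_j-x_i) * sign(y_j-y_i).
  (1,2):dx=-1,dy=-10->C; (1,3):dx=+5,dy=-5->D; (1,4):dx=-3,dy=-8->C; (1,5):dx=-2,dy=+2->D
  (1,6):dx=-6,dy=-2->C; (1,7):dx=-7,dy=-7->C; (1,8):dx=-4,dy=+4->D; (1,9):dx=+3,dy=+5->C
  (2,3):dx=+6,dy=+5->C; (2,4):dx=-2,dy=+2->D; (2,5):dx=-1,dy=+12->D; (2,6):dx=-5,dy=+8->D
  (2,7):dx=-6,dy=+3->D; (2,8):dx=-3,dy=+14->D; (2,9):dx=+4,dy=+15->C; (3,4):dx=-8,dy=-3->C
  (3,5):dx=-7,dy=+7->D; (3,6):dx=-11,dy=+3->D; (3,7):dx=-12,dy=-2->C; (3,8):dx=-9,dy=+9->D
  (3,9):dx=-2,dy=+10->D; (4,5):dx=+1,dy=+10->C; (4,6):dx=-3,dy=+6->D; (4,7):dx=-4,dy=+1->D
  (4,8):dx=-1,dy=+12->D; (4,9):dx=+6,dy=+13->C; (5,6):dx=-4,dy=-4->C; (5,7):dx=-5,dy=-9->C
  (5,8):dx=-2,dy=+2->D; (5,9):dx=+5,dy=+3->C; (6,7):dx=-1,dy=-5->C; (6,8):dx=+2,dy=+6->C
  (6,9):dx=+9,dy=+7->C; (7,8):dx=+3,dy=+11->C; (7,9):dx=+10,dy=+12->C; (8,9):dx=+7,dy=+1->C
Step 2: C = 20, D = 16, total pairs = 36.
Step 3: tau = (C - D)/(n(n-1)/2) = (20 - 16)/36 = 0.111111.
Step 4: Exact two-sided p-value (enumerate n! = 362880 permutations of y under H0): p = 0.761414.
Step 5: alpha = 0.1. fail to reject H0.

tau_b = 0.1111 (C=20, D=16), p = 0.761414, fail to reject H0.


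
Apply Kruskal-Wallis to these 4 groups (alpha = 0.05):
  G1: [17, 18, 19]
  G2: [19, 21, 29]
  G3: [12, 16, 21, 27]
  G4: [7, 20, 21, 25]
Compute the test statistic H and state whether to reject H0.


Step 1: Combine all N = 14 observations and assign midranks.
sorted (value, group, rank): (7,G4,1), (12,G3,2), (16,G3,3), (17,G1,4), (18,G1,5), (19,G1,6.5), (19,G2,6.5), (20,G4,8), (21,G2,10), (21,G3,10), (21,G4,10), (25,G4,12), (27,G3,13), (29,G2,14)
Step 2: Sum ranks within each group.
R_1 = 15.5 (n_1 = 3)
R_2 = 30.5 (n_2 = 3)
R_3 = 28 (n_3 = 4)
R_4 = 31 (n_4 = 4)
Step 3: H = 12/(N(N+1)) * sum(R_i^2/n_i) - 3(N+1)
     = 12/(14*15) * (15.5^2/3 + 30.5^2/3 + 28^2/4 + 31^2/4) - 3*15
     = 0.057143 * 826.417 - 45
     = 2.223810.
Step 4: Ties present; correction factor C = 1 - 30/(14^3 - 14) = 0.989011. Corrected H = 2.223810 / 0.989011 = 2.248519.
Step 5: Under H0, H ~ chi^2(3); p-value = 0.522455.
Step 6: alpha = 0.05. fail to reject H0.

H = 2.2485, df = 3, p = 0.522455, fail to reject H0.


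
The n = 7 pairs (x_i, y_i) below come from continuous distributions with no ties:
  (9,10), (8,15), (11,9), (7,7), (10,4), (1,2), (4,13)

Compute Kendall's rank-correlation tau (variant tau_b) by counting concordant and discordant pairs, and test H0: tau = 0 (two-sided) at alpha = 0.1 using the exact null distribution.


Step 1: Enumerate the 21 unordered pairs (i,j) with i<j and classify each by sign(x_j-x_i) * sign(y_j-y_i).
  (1,2):dx=-1,dy=+5->D; (1,3):dx=+2,dy=-1->D; (1,4):dx=-2,dy=-3->C; (1,5):dx=+1,dy=-6->D
  (1,6):dx=-8,dy=-8->C; (1,7):dx=-5,dy=+3->D; (2,3):dx=+3,dy=-6->D; (2,4):dx=-1,dy=-8->C
  (2,5):dx=+2,dy=-11->D; (2,6):dx=-7,dy=-13->C; (2,7):dx=-4,dy=-2->C; (3,4):dx=-4,dy=-2->C
  (3,5):dx=-1,dy=-5->C; (3,6):dx=-10,dy=-7->C; (3,7):dx=-7,dy=+4->D; (4,5):dx=+3,dy=-3->D
  (4,6):dx=-6,dy=-5->C; (4,7):dx=-3,dy=+6->D; (5,6):dx=-9,dy=-2->C; (5,7):dx=-6,dy=+9->D
  (6,7):dx=+3,dy=+11->C
Step 2: C = 11, D = 10, total pairs = 21.
Step 3: tau = (C - D)/(n(n-1)/2) = (11 - 10)/21 = 0.047619.
Step 4: Exact two-sided p-value (enumerate n! = 5040 permutations of y under H0): p = 1.000000.
Step 5: alpha = 0.1. fail to reject H0.

tau_b = 0.0476 (C=11, D=10), p = 1.000000, fail to reject H0.


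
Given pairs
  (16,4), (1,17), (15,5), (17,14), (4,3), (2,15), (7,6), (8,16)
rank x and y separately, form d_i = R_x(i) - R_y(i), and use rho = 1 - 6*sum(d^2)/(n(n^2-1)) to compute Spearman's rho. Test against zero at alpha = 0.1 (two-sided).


Step 1: Rank x and y separately (midranks; no ties here).
rank(x): 16->7, 1->1, 15->6, 17->8, 4->3, 2->2, 7->4, 8->5
rank(y): 4->2, 17->8, 5->3, 14->5, 3->1, 15->6, 6->4, 16->7
Step 2: d_i = R_x(i) - R_y(i); compute d_i^2.
  (7-2)^2=25, (1-8)^2=49, (6-3)^2=9, (8-5)^2=9, (3-1)^2=4, (2-6)^2=16, (4-4)^2=0, (5-7)^2=4
sum(d^2) = 116.
Step 3: rho = 1 - 6*116 / (8*(8^2 - 1)) = 1 - 696/504 = -0.380952.
Step 4: Under H0, t = rho * sqrt((n-2)/(1-rho^2)) = -1.0092 ~ t(6).
Step 5: Two-sided p-value from the t-distribution with 6 df = 0.351813.
Step 6: alpha = 0.1. fail to reject H0.

rho = -0.3810, p = 0.351813, fail to reject H0 at alpha = 0.1.


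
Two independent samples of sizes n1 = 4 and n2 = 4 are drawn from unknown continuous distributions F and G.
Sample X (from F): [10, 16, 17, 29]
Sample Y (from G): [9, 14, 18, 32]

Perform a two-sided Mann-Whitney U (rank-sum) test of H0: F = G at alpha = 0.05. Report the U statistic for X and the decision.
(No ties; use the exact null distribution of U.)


Step 1: Combine and sort all 8 observations; assign midranks.
sorted (value, group): (9,Y), (10,X), (14,Y), (16,X), (17,X), (18,Y), (29,X), (32,Y)
ranks: 9->1, 10->2, 14->3, 16->4, 17->5, 18->6, 29->7, 32->8
Step 2: Rank sum for X: R1 = 2 + 4 + 5 + 7 = 18.
Step 3: U_X = R1 - n1(n1+1)/2 = 18 - 4*5/2 = 18 - 10 = 8.
       U_Y = n1*n2 - U_X = 16 - 8 = 8.
Step 4: No ties, so the exact null distribution of U (based on enumerating the C(8,4) = 70 equally likely rank assignments) gives the two-sided p-value.
Step 5: p-value = 1.000000; compare to alpha = 0.05. fail to reject H0.

U_X = 8, p = 1.000000, fail to reject H0 at alpha = 0.05.


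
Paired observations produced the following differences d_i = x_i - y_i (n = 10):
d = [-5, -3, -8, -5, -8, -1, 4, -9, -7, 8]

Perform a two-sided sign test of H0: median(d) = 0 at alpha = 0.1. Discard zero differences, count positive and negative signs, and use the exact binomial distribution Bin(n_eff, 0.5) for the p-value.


Step 1: Discard zero differences. Original n = 10; n_eff = number of nonzero differences = 10.
Nonzero differences (with sign): -5, -3, -8, -5, -8, -1, +4, -9, -7, +8
Step 2: Count signs: positive = 2, negative = 8.
Step 3: Under H0: P(positive) = 0.5, so the number of positives S ~ Bin(10, 0.5).
Step 4: Two-sided exact p-value = sum of Bin(10,0.5) probabilities at or below the observed probability = 0.109375.
Step 5: alpha = 0.1. fail to reject H0.

n_eff = 10, pos = 2, neg = 8, p = 0.109375, fail to reject H0.


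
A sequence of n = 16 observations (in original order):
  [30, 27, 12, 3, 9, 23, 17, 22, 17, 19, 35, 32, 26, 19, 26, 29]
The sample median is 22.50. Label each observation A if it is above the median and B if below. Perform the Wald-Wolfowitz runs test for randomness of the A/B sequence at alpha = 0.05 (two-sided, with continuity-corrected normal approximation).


Step 1: Compute median = 22.50; label A = above, B = below.
Labels in order: AABBBABBBBAAABAA  (n_A = 8, n_B = 8)
Step 2: Count runs R = 7.
Step 3: Under H0 (random ordering), E[R] = 2*n_A*n_B/(n_A+n_B) + 1 = 2*8*8/16 + 1 = 9.0000.
        Var[R] = 2*n_A*n_B*(2*n_A*n_B - n_A - n_B) / ((n_A+n_B)^2 * (n_A+n_B-1)) = 14336/3840 = 3.7333.
        SD[R] = 1.9322.
Step 4: Continuity-corrected z = (R + 0.5 - E[R]) / SD[R] = (7 + 0.5 - 9.0000) / 1.9322 = -0.7763.
Step 5: Two-sided p-value via normal approximation = 2*(1 - Phi(|z|)) = 0.437558.
Step 6: alpha = 0.05. fail to reject H0.

R = 7, z = -0.7763, p = 0.437558, fail to reject H0.


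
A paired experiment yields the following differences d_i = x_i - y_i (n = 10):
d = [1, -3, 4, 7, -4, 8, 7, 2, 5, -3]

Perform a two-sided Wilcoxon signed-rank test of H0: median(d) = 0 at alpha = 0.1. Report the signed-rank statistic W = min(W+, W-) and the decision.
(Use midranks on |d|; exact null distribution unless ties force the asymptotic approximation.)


Step 1: Drop any zero differences (none here) and take |d_i|.
|d| = [1, 3, 4, 7, 4, 8, 7, 2, 5, 3]
Step 2: Midrank |d_i| (ties get averaged ranks).
ranks: |1|->1, |3|->3.5, |4|->5.5, |7|->8.5, |4|->5.5, |8|->10, |7|->8.5, |2|->2, |5|->7, |3|->3.5
Step 3: Attach original signs; sum ranks with positive sign and with negative sign.
W+ = 1 + 5.5 + 8.5 + 10 + 8.5 + 2 + 7 = 42.5
W- = 3.5 + 5.5 + 3.5 = 12.5
(Check: W+ + W- = 55 should equal n(n+1)/2 = 55.)
Step 4: Test statistic W = min(W+, W-) = 12.5.
Step 5: Ties in |d|, so use the tie-corrected normal approximation.
        E[W] = n(n+1)/4 = 10*11/4 = 27.5.
        Tie groups: |d|=3 (t=2), |d|=4 (t=2), |d|=7 (t=2); sum(t^3 - t) = 18.
        Var[W] = n(n+1)(2n+1)/24 - sum(t^3-t)/48 = 2310/24 - 18/48 = 95.875.
        z = (W - E[W]) / sqrt(Var[W]) = (12.5 - 27.5) / 9.7916 = -1.5319.
        Two-sided p = 2*Phi(z) = 0.125540.
Step 6: alpha = 0.1. fail to reject H0.

W+ = 42.5, W- = 12.5, W = min = 12.5, p = 0.125540, fail to reject H0.


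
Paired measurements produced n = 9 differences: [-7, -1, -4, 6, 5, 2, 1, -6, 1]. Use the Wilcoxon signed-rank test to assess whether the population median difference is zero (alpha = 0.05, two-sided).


Step 1: Drop any zero differences (none here) and take |d_i|.
|d| = [7, 1, 4, 6, 5, 2, 1, 6, 1]
Step 2: Midrank |d_i| (ties get averaged ranks).
ranks: |7|->9, |1|->2, |4|->5, |6|->7.5, |5|->6, |2|->4, |1|->2, |6|->7.5, |1|->2
Step 3: Attach original signs; sum ranks with positive sign and with negative sign.
W+ = 7.5 + 6 + 4 + 2 + 2 = 21.5
W- = 9 + 2 + 5 + 7.5 = 23.5
(Check: W+ + W- = 45 should equal n(n+1)/2 = 45.)
Step 4: Test statistic W = min(W+, W-) = 21.5.
Step 5: Ties in |d|, so use the tie-corrected normal approximation.
        E[W] = n(n+1)/4 = 9*10/4 = 22.5.
        Tie groups: |d|=1 (t=3), |d|=6 (t=2); sum(t^3 - t) = 30.
        Var[W] = n(n+1)(2n+1)/24 - sum(t^3-t)/48 = 1710/24 - 30/48 = 70.625.
        z = (W - E[W]) / sqrt(Var[W]) = (21.5 - 22.5) / 8.4039 = -0.1190.
        Two-sided p = 2*Phi(z) = 0.905281.
Step 6: alpha = 0.05. fail to reject H0.

W+ = 21.5, W- = 23.5, W = min = 21.5, p = 0.905281, fail to reject H0.


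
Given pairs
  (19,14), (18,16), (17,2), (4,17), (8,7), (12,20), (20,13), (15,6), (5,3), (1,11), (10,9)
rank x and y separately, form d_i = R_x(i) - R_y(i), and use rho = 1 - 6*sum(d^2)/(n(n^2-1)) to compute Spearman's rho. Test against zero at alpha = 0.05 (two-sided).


Step 1: Rank x and y separately (midranks; no ties here).
rank(x): 19->10, 18->9, 17->8, 4->2, 8->4, 12->6, 20->11, 15->7, 5->3, 1->1, 10->5
rank(y): 14->8, 16->9, 2->1, 17->10, 7->4, 20->11, 13->7, 6->3, 3->2, 11->6, 9->5
Step 2: d_i = R_x(i) - R_y(i); compute d_i^2.
  (10-8)^2=4, (9-9)^2=0, (8-1)^2=49, (2-10)^2=64, (4-4)^2=0, (6-11)^2=25, (11-7)^2=16, (7-3)^2=16, (3-2)^2=1, (1-6)^2=25, (5-5)^2=0
sum(d^2) = 200.
Step 3: rho = 1 - 6*200 / (11*(11^2 - 1)) = 1 - 1200/1320 = 0.090909.
Step 4: Under H0, t = rho * sqrt((n-2)/(1-rho^2)) = 0.2739 ~ t(9).
Step 5: Two-sided p-value from the t-distribution with 9 df = 0.790373.
Step 6: alpha = 0.05. fail to reject H0.

rho = 0.0909, p = 0.790373, fail to reject H0 at alpha = 0.05.


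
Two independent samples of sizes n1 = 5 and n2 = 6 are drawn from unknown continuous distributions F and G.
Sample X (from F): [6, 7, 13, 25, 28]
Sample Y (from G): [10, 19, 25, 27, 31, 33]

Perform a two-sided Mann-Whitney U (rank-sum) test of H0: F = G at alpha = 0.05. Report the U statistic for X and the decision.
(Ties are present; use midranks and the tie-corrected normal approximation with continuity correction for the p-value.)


Step 1: Combine and sort all 11 observations; assign midranks.
sorted (value, group): (6,X), (7,X), (10,Y), (13,X), (19,Y), (25,X), (25,Y), (27,Y), (28,X), (31,Y), (33,Y)
ranks: 6->1, 7->2, 10->3, 13->4, 19->5, 25->6.5, 25->6.5, 27->8, 28->9, 31->10, 33->11
Step 2: Rank sum for X: R1 = 1 + 2 + 4 + 6.5 + 9 = 22.5.
Step 3: U_X = R1 - n1(n1+1)/2 = 22.5 - 5*6/2 = 22.5 - 15 = 7.5.
       U_Y = n1*n2 - U_X = 30 - 7.5 = 22.5.
Step 4: Ties are present, so use the tie-corrected normal approximation (with continuity correction) for the p-value.
Step 5: p-value = 0.200217; compare to alpha = 0.05. fail to reject H0.

U_X = 7.5, p = 0.200217, fail to reject H0 at alpha = 0.05.


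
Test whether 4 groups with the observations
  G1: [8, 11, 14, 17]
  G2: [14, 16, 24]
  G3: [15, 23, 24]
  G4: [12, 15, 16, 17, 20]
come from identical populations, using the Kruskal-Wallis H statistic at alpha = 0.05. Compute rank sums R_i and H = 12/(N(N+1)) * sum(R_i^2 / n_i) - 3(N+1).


Step 1: Combine all N = 15 observations and assign midranks.
sorted (value, group, rank): (8,G1,1), (11,G1,2), (12,G4,3), (14,G1,4.5), (14,G2,4.5), (15,G3,6.5), (15,G4,6.5), (16,G2,8.5), (16,G4,8.5), (17,G1,10.5), (17,G4,10.5), (20,G4,12), (23,G3,13), (24,G2,14.5), (24,G3,14.5)
Step 2: Sum ranks within each group.
R_1 = 18 (n_1 = 4)
R_2 = 27.5 (n_2 = 3)
R_3 = 34 (n_3 = 3)
R_4 = 40.5 (n_4 = 5)
Step 3: H = 12/(N(N+1)) * sum(R_i^2/n_i) - 3(N+1)
     = 12/(15*16) * (18^2/4 + 27.5^2/3 + 34^2/3 + 40.5^2/5) - 3*16
     = 0.050000 * 1046.47 - 48
     = 4.323333.
Step 4: Ties present; correction factor C = 1 - 30/(15^3 - 15) = 0.991071. Corrected H = 4.323333 / 0.991071 = 4.362282.
Step 5: Under H0, H ~ chi^2(3); p-value = 0.224908.
Step 6: alpha = 0.05. fail to reject H0.

H = 4.3623, df = 3, p = 0.224908, fail to reject H0.


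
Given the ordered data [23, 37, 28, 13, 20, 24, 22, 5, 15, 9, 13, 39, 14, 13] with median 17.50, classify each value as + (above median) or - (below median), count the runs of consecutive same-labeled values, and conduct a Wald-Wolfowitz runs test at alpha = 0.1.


Step 1: Compute median = 17.50; label A = above, B = below.
Labels in order: AAABAAABBBBABB  (n_A = 7, n_B = 7)
Step 2: Count runs R = 6.
Step 3: Under H0 (random ordering), E[R] = 2*n_A*n_B/(n_A+n_B) + 1 = 2*7*7/14 + 1 = 8.0000.
        Var[R] = 2*n_A*n_B*(2*n_A*n_B - n_A - n_B) / ((n_A+n_B)^2 * (n_A+n_B-1)) = 8232/2548 = 3.2308.
        SD[R] = 1.7974.
Step 4: Continuity-corrected z = (R + 0.5 - E[R]) / SD[R] = (6 + 0.5 - 8.0000) / 1.7974 = -0.8345.
Step 5: Two-sided p-value via normal approximation = 2*(1 - Phi(|z|)) = 0.403986.
Step 6: alpha = 0.1. fail to reject H0.

R = 6, z = -0.8345, p = 0.403986, fail to reject H0.


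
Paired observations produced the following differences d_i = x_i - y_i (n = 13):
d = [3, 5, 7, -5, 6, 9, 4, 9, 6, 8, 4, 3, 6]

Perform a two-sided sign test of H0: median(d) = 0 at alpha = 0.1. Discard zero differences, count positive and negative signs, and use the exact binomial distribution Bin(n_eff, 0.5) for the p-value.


Step 1: Discard zero differences. Original n = 13; n_eff = number of nonzero differences = 13.
Nonzero differences (with sign): +3, +5, +7, -5, +6, +9, +4, +9, +6, +8, +4, +3, +6
Step 2: Count signs: positive = 12, negative = 1.
Step 3: Under H0: P(positive) = 0.5, so the number of positives S ~ Bin(13, 0.5).
Step 4: Two-sided exact p-value = sum of Bin(13,0.5) probabilities at or below the observed probability = 0.003418.
Step 5: alpha = 0.1. reject H0.

n_eff = 13, pos = 12, neg = 1, p = 0.003418, reject H0.


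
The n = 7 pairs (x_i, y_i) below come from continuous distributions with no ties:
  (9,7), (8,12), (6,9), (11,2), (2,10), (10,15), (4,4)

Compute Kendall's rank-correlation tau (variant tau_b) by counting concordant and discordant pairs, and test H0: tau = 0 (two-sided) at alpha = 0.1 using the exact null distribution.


Step 1: Enumerate the 21 unordered pairs (i,j) with i<j and classify each by sign(x_j-x_i) * sign(y_j-y_i).
  (1,2):dx=-1,dy=+5->D; (1,3):dx=-3,dy=+2->D; (1,4):dx=+2,dy=-5->D; (1,5):dx=-7,dy=+3->D
  (1,6):dx=+1,dy=+8->C; (1,7):dx=-5,dy=-3->C; (2,3):dx=-2,dy=-3->C; (2,4):dx=+3,dy=-10->D
  (2,5):dx=-6,dy=-2->C; (2,6):dx=+2,dy=+3->C; (2,7):dx=-4,dy=-8->C; (3,4):dx=+5,dy=-7->D
  (3,5):dx=-4,dy=+1->D; (3,6):dx=+4,dy=+6->C; (3,7):dx=-2,dy=-5->C; (4,5):dx=-9,dy=+8->D
  (4,6):dx=-1,dy=+13->D; (4,7):dx=-7,dy=+2->D; (5,6):dx=+8,dy=+5->C; (5,7):dx=+2,dy=-6->D
  (6,7):dx=-6,dy=-11->C
Step 2: C = 10, D = 11, total pairs = 21.
Step 3: tau = (C - D)/(n(n-1)/2) = (10 - 11)/21 = -0.047619.
Step 4: Exact two-sided p-value (enumerate n! = 5040 permutations of y under H0): p = 1.000000.
Step 5: alpha = 0.1. fail to reject H0.

tau_b = -0.0476 (C=10, D=11), p = 1.000000, fail to reject H0.


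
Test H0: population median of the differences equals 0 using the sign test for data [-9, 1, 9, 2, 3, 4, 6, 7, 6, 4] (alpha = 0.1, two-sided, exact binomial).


Step 1: Discard zero differences. Original n = 10; n_eff = number of nonzero differences = 10.
Nonzero differences (with sign): -9, +1, +9, +2, +3, +4, +6, +7, +6, +4
Step 2: Count signs: positive = 9, negative = 1.
Step 3: Under H0: P(positive) = 0.5, so the number of positives S ~ Bin(10, 0.5).
Step 4: Two-sided exact p-value = sum of Bin(10,0.5) probabilities at or below the observed probability = 0.021484.
Step 5: alpha = 0.1. reject H0.

n_eff = 10, pos = 9, neg = 1, p = 0.021484, reject H0.


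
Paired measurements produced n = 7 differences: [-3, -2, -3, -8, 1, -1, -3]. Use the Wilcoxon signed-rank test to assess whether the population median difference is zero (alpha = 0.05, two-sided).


Step 1: Drop any zero differences (none here) and take |d_i|.
|d| = [3, 2, 3, 8, 1, 1, 3]
Step 2: Midrank |d_i| (ties get averaged ranks).
ranks: |3|->5, |2|->3, |3|->5, |8|->7, |1|->1.5, |1|->1.5, |3|->5
Step 3: Attach original signs; sum ranks with positive sign and with negative sign.
W+ = 1.5 = 1.5
W- = 5 + 3 + 5 + 7 + 1.5 + 5 = 26.5
(Check: W+ + W- = 28 should equal n(n+1)/2 = 28.)
Step 4: Test statistic W = min(W+, W-) = 1.5.
Step 5: Ties in |d|, so use the tie-corrected normal approximation.
        E[W] = n(n+1)/4 = 7*8/4 = 14.
        Tie groups: |d|=1 (t=2), |d|=3 (t=3); sum(t^3 - t) = 30.
        Var[W] = n(n+1)(2n+1)/24 - sum(t^3-t)/48 = 840/24 - 30/48 = 34.375.
        z = (W - E[W]) / sqrt(Var[W]) = (1.5 - 14) / 5.8630 = -2.1320.
        Two-sided p = 2*Phi(z) = 0.033006.
Step 6: alpha = 0.05. reject H0.

W+ = 1.5, W- = 26.5, W = min = 1.5, p = 0.033006, reject H0.


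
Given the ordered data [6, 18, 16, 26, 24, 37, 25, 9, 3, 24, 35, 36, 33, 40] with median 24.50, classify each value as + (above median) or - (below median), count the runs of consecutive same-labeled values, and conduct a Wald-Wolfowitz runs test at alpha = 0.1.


Step 1: Compute median = 24.50; label A = above, B = below.
Labels in order: BBBABAABBBAAAA  (n_A = 7, n_B = 7)
Step 2: Count runs R = 6.
Step 3: Under H0 (random ordering), E[R] = 2*n_A*n_B/(n_A+n_B) + 1 = 2*7*7/14 + 1 = 8.0000.
        Var[R] = 2*n_A*n_B*(2*n_A*n_B - n_A - n_B) / ((n_A+n_B)^2 * (n_A+n_B-1)) = 8232/2548 = 3.2308.
        SD[R] = 1.7974.
Step 4: Continuity-corrected z = (R + 0.5 - E[R]) / SD[R] = (6 + 0.5 - 8.0000) / 1.7974 = -0.8345.
Step 5: Two-sided p-value via normal approximation = 2*(1 - Phi(|z|)) = 0.403986.
Step 6: alpha = 0.1. fail to reject H0.

R = 6, z = -0.8345, p = 0.403986, fail to reject H0.


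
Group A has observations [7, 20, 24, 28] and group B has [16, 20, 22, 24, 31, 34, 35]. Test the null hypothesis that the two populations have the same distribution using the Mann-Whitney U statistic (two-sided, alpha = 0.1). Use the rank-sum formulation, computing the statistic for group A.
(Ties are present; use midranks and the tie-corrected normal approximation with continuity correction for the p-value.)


Step 1: Combine and sort all 11 observations; assign midranks.
sorted (value, group): (7,X), (16,Y), (20,X), (20,Y), (22,Y), (24,X), (24,Y), (28,X), (31,Y), (34,Y), (35,Y)
ranks: 7->1, 16->2, 20->3.5, 20->3.5, 22->5, 24->6.5, 24->6.5, 28->8, 31->9, 34->10, 35->11
Step 2: Rank sum for X: R1 = 1 + 3.5 + 6.5 + 8 = 19.
Step 3: U_X = R1 - n1(n1+1)/2 = 19 - 4*5/2 = 19 - 10 = 9.
       U_Y = n1*n2 - U_X = 28 - 9 = 19.
Step 4: Ties are present, so use the tie-corrected normal approximation (with continuity correction) for the p-value.
Step 5: p-value = 0.392932; compare to alpha = 0.1. fail to reject H0.

U_X = 9, p = 0.392932, fail to reject H0 at alpha = 0.1.


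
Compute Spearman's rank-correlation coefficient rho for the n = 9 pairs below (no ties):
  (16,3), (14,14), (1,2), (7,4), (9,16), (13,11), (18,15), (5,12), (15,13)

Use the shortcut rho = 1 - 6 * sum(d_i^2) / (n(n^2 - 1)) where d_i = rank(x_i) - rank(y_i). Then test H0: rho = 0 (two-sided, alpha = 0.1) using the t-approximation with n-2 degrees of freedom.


Step 1: Rank x and y separately (midranks; no ties here).
rank(x): 16->8, 14->6, 1->1, 7->3, 9->4, 13->5, 18->9, 5->2, 15->7
rank(y): 3->2, 14->7, 2->1, 4->3, 16->9, 11->4, 15->8, 12->5, 13->6
Step 2: d_i = R_x(i) - R_y(i); compute d_i^2.
  (8-2)^2=36, (6-7)^2=1, (1-1)^2=0, (3-3)^2=0, (4-9)^2=25, (5-4)^2=1, (9-8)^2=1, (2-5)^2=9, (7-6)^2=1
sum(d^2) = 74.
Step 3: rho = 1 - 6*74 / (9*(9^2 - 1)) = 1 - 444/720 = 0.383333.
Step 4: Under H0, t = rho * sqrt((n-2)/(1-rho^2)) = 1.0981 ~ t(7).
Step 5: Two-sided p-value from the t-distribution with 7 df = 0.308495.
Step 6: alpha = 0.1. fail to reject H0.

rho = 0.3833, p = 0.308495, fail to reject H0 at alpha = 0.1.
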